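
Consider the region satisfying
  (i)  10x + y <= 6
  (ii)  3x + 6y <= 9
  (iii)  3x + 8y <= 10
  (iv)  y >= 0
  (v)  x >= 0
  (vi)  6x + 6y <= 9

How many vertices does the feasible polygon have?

Pairwise boundary intersections that survive every other constraint:
  (3/5, 0)
  (1/2, 1)
  (0, 5/4)
  (2/5, 11/10)
  (0, 0)

5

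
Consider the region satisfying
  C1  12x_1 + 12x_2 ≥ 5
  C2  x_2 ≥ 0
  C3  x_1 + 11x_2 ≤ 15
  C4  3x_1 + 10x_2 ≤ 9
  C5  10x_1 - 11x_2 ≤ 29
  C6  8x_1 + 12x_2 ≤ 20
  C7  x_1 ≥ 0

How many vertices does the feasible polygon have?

Of the 21 pairwise boundary intersections, those satisfying every inequality are:
  (5/12, 0)
  (0, 5/12)
  (5/2, 0)
  (23/11, 3/11)
  (0, 9/10)

5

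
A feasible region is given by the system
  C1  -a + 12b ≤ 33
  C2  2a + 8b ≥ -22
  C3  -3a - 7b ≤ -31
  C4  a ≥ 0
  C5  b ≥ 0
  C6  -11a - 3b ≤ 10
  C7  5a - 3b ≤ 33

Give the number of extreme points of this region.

3

Of the 21 pairwise boundary intersections, those satisfying every inequality are:
  (141/43, 130/43)
  (165/19, 66/19)
  (81/11, 14/11)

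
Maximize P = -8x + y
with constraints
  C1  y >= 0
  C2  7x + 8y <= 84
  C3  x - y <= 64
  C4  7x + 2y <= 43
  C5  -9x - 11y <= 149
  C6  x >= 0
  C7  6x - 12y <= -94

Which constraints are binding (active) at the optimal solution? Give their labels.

C2 and C6

Corner points and P = -8x + y:
  (0, 21/2) → P = 21/2
  (64/33, 581/66) → P = -443/66
  (0, 47/6) → P = 47/6

The maximum is at (0, 21/2). Substituting into each constraint, equality holds for C2 and C6; the remaining constraints have slack.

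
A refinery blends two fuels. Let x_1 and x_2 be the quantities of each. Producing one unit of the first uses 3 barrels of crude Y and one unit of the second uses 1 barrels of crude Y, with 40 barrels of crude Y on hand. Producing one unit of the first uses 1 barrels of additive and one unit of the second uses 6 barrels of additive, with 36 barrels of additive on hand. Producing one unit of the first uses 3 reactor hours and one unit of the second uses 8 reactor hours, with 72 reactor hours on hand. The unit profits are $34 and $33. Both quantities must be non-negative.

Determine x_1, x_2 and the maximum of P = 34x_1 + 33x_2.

x_1 = 12, x_2 = 4, maximum P = 540

Corner points and P = 34x_1 + 33x_2:
  (0, 0) → P = 0
  (0, 6) → P = 198
  (40/3, 0) → P = 1360/3
  (12, 4) → P = 540

The binding constraints are 3x_1 + x_2 = 40 and x_1 + 6x_2 = 36.
Solving simultaneously gives x_1 = 12, x_2 = 4.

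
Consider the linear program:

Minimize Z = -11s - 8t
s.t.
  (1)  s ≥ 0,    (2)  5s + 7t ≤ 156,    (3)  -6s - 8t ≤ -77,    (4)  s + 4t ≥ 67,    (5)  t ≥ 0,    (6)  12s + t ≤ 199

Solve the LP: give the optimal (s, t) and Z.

s = 155/13, t = 179/13, minimum Z = -3137/13

Feasible corners and Z = -11s - 8t:
  (0, 156/7) → Z = -1248/7
  (0, 67/4) → Z = -134
  (155/13, 179/13) → Z = -3137/13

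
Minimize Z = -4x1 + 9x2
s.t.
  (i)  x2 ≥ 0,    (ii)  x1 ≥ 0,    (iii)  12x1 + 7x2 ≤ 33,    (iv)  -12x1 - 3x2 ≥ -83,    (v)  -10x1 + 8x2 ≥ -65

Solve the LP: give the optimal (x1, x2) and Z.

Vertices and Z = -4x1 + 9x2:
  (0, 0) → Z = 0
  (11/4, 0) → Z = -11
  (0, 33/7) → Z = 297/7

At the optimal vertex, x2 = 0 and 12x1 + 7x2 = 33.
Solving simultaneously gives x1 = 11/4, x2 = 0.

x1 = 11/4, x2 = 0, minimum Z = -11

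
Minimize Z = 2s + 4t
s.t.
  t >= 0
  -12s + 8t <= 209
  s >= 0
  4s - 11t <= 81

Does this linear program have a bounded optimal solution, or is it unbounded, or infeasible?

Extreme points and Z = 2s + 4t:
  (0, 0) → Z = 0
  (81/4, 0) → Z = 81/2
  (0, 209/8) → Z = 209/2
The feasible region has finitely many vertices and no improving ray; the minimum is 0 at (0, 0).

bounded optimum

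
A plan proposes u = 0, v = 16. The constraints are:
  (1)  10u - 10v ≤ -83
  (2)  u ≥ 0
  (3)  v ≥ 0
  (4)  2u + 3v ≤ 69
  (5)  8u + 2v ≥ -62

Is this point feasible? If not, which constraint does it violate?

feasible

(1): -160 ≤ -83 ✓
(2): 0 ≥ 0 ✓
(3): 16 ≥ 0 ✓
(4): 48 ≤ 69 ✓
(5): 32 ≥ -62 ✓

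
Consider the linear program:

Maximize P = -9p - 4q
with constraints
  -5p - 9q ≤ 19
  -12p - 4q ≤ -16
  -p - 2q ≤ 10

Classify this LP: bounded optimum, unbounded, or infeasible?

Vertices and P = -9p - 4q:
  (5/2, -7/2) → P = -17/2
  (52, -31) → P = -344
The feasible region has finitely many vertices and no improving ray; the maximum is -17/2 at (5/2, -7/2).

bounded optimum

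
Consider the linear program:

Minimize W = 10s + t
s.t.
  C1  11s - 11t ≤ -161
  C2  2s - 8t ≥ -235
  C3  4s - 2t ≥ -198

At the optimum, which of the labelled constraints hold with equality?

C1 and C3

Extreme points and W = 10s + t:
  (1297/66, 2263/66) → W = 15233/66
  (-928/11, -767/11) → W = -10047/11
  (-557/14, 136/7) → W = -2649/7

The minimum is at (-928/11, -767/11). Substituting into each constraint, equality holds for C1 and C3; the remaining constraints have slack.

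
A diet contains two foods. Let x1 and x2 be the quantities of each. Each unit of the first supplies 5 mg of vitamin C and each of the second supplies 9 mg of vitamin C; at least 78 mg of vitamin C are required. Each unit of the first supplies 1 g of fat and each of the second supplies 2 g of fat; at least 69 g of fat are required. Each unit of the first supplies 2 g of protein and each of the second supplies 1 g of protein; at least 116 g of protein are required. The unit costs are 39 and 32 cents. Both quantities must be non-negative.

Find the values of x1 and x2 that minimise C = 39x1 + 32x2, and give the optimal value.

Corner points and C = 39x1 + 32x2:
  (0, 116) → C = 3712
  (69, 0) → C = 2691
  (163/3, 22/3) → C = 7061/3
The feasible region is unbounded (it extends along (0, 1), (1, 0)), but C strictly increases along every unbounded feasible direction, so there is no improving ray and the minimum is attained at a vertex.

The binding constraints are x1 + 2x2 = 69 and 2x1 + x2 = 116.
Solving simultaneously gives x1 = 163/3, x2 = 22/3.

x1 = 163/3, x2 = 22/3, minimum C = 7061/3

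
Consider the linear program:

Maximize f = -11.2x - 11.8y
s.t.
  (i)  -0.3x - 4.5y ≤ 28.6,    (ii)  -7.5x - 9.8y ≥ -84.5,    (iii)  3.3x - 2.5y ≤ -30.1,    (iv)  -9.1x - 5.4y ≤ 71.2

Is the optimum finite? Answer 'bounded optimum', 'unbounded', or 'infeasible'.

bounded optimum

Corner points and f = -11.2x - 11.8y:
  (-2791/1703, 16820/1703) → f = -836084/8515
  (-57703/2434, 130295/4868) → f = -1224669/24340
  (-34054/4057, 3895/4057) → f = 1677219/20285
The feasible region has finitely many vertices and no improving ray; the maximum is 1677219/20285 at (-34054/4057, 3895/4057).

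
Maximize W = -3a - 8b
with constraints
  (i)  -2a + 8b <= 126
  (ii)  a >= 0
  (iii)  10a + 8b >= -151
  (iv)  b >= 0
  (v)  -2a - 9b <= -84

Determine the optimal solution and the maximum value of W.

Feasible corners and W = -3a - 8b:
  (0, 63/4) → W = -126
  (0, 28/3) → W = -224/3
  (42, 0) → W = -126
The feasible region is unbounded (it extends along (1, 0), (4, 1)), but W strictly decreases along every unbounded feasible direction, so there is no improving ray and the maximum is attained at a vertex.

At the optimal vertex, a = 0 and -2a - 9b = -84.
Solving simultaneously gives a = 0, b = 28/3.

a = 0, b = 28/3, maximum W = -224/3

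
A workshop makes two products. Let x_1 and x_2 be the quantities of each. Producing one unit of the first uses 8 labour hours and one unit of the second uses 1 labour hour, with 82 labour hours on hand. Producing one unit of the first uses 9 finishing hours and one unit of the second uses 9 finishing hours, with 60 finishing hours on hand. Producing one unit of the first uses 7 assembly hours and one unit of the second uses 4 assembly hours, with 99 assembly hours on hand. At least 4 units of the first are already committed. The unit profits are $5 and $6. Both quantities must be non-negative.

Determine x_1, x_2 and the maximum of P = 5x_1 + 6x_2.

Vertices and P = 5x_1 + 6x_2:
  (20/3, 0) → P = 100/3
  (4, 0) → P = 20
  (4, 8/3) → P = 36

The binding constraints are 9x_1 + 9x_2 = 60 and x_1 = 4.
Solving simultaneously gives x_1 = 4, x_2 = 8/3.

x_1 = 4, x_2 = 8/3, maximum P = 36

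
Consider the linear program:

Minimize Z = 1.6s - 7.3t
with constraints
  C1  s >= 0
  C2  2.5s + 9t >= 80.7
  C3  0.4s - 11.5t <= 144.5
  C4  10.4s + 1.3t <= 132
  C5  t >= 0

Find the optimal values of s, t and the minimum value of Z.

s = 0, t = 1320/13, minimum Z = -9636/13

Corner points and Z = 1.6s - 7.3t:
  (0, 269/30) → Z = -19637/300
  (0, 1320/13) → Z = -9636/13
  (108309/9035, 50928/9035) → Z = -39696/1807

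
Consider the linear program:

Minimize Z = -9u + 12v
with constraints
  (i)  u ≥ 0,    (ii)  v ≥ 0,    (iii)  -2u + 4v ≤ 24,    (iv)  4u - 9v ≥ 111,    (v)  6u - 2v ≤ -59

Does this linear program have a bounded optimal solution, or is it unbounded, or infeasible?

infeasible

The boundaries v = 0 and 4u - 9v = 111 meet at (111/4, 0), but that point violates 6u - 2v ≤ -59. Every candidate vertex is excluded by some other constraint, so the feasible region is empty.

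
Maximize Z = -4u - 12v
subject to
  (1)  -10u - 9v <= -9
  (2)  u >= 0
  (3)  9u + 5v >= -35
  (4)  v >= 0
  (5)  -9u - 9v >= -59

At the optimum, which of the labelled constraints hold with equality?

Corner points and Z = -4u - 12v:
  (0, 1) → Z = -12
  (9/10, 0) → Z = -18/5
  (0, 59/9) → Z = -236/3
  (59/9, 0) → Z = -236/9

The maximum is at (9/10, 0). Substituting into each constraint, equality holds for (1) and (4); the remaining constraints have slack.

(1) and (4)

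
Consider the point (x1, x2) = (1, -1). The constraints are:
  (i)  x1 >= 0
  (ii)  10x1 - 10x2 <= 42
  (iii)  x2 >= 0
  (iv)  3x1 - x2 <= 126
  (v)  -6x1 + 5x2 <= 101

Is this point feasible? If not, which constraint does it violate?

Constraint (iii): x2 = -1, which is not ≥ 0. All other constraints are satisfied.

not feasible — violates (iii)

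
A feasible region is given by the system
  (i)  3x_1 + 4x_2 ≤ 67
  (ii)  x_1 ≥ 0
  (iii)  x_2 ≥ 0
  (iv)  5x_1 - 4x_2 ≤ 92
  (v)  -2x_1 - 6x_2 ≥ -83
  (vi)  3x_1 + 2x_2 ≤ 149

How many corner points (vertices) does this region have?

5

Intersecting each pair of boundary lines and keeping only the points that satisfy every inequality leaves:
  (159/8, 59/32)
  (7, 23/2)
  (0, 0)
  (0, 83/6)
  (92/5, 0)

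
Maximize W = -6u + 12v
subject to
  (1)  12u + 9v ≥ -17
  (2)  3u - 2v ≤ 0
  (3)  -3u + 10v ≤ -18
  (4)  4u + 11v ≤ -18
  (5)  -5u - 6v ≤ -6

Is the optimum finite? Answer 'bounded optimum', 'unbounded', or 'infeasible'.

infeasible

The boundaries 4u + 11v = -18 and -5u - 6v = -6 meet at (174/31, -114/31), but that point violates 3u - 2v ≤ 0. Every candidate vertex is excluded by some other constraint, so the feasible region is empty.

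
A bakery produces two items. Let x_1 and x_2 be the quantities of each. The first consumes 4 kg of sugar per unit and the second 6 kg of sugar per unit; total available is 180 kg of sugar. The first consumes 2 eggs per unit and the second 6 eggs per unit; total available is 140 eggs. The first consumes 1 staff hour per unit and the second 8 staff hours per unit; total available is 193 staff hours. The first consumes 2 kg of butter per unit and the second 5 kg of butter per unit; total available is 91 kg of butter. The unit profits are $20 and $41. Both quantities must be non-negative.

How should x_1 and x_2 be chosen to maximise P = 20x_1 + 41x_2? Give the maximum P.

x_1 = 177/4, x_2 = 1/2, maximum P = 1811/2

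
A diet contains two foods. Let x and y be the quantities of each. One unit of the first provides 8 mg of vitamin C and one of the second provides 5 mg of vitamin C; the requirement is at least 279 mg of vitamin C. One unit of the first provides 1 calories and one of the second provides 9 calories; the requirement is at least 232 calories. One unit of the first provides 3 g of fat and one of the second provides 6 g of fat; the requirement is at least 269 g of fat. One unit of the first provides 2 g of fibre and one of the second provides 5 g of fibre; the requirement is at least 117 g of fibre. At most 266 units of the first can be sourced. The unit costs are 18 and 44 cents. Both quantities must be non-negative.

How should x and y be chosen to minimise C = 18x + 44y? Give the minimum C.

x = 49, y = 61/3, minimum C = 5330/3

Feasible corners and C = 18x + 44y:
  (0, 279/5) → C = 12276/5
  (232, 0) → C = 4176
  (266, 0) → C = 4788
  (329/33, 1315/33) → C = 63782/33
  (49, 61/3) → C = 5330/3
The feasible region is unbounded (it extends along (0, 1)), but C strictly increases along every unbounded feasible direction, so there is no improving ray and the minimum is attained at a vertex.

At the optimal vertex, x + 9y = 232 and 3x + 6y = 269.
Solving simultaneously gives x = 49, y = 61/3.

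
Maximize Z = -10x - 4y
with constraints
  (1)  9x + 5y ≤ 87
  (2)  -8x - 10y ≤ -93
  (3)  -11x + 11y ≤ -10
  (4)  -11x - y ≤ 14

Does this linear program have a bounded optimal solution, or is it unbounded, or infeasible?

bounded optimum

Feasible corners and Z = -10x - 4y:
  (81/10, 141/50) → Z = -2307/25
  (1007/154, 867/154) → Z = -967/11
  (1123/198, 943/198) → Z = -7501/99
The feasible region has finitely many vertices and no improving ray; the maximum is -7501/99 at (1123/198, 943/198).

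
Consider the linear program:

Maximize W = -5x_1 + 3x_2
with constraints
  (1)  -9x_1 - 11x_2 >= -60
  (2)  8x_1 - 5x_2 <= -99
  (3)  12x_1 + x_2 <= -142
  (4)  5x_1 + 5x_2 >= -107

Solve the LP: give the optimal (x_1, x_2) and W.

x_1 = -1477/10, x_2 = 1263/10, maximum W = 5587/5

Vertices and W = -5x_1 + 3x_2:
  (-1622/123, 666/41) → W = 344/3
  (-1477/10, 1263/10) → W = 5587/5
  (-809/68, 13/17) → W = 4201/68
  (-206/13, -361/65) → W = 4067/65

The binding constraints are -9x_1 - 11x_2 = -60 and 5x_1 + 5x_2 = -107.
Solving simultaneously gives x_1 = -1477/10, x_2 = 1263/10.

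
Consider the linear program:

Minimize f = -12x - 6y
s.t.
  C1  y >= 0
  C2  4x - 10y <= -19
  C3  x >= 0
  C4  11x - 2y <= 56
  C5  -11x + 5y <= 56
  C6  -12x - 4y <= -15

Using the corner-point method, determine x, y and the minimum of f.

x = 392/33, y = 112/3, minimum f = -4032/11

Vertices and f = -12x - 6y:
  (299/51, 433/102) → f = -1629/17
  (37/68, 36/17) → f = -327/17
  (0, 56/5) → f = -336/5
  (0, 15/4) → f = -45/2
  (392/33, 112/3) → f = -4032/11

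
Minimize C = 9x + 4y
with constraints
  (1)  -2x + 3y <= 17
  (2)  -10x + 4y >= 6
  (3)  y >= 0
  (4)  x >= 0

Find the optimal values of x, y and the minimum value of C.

x = 0, y = 3/2, minimum C = 6

Corner points and C = 9x + 4y:
  (25/11, 79/11) → C = 541/11
  (0, 17/3) → C = 68/3
  (0, 3/2) → C = 6

The binding constraints are -10x + 4y = 6 and x = 0.
Solving simultaneously gives x = 0, y = 3/2.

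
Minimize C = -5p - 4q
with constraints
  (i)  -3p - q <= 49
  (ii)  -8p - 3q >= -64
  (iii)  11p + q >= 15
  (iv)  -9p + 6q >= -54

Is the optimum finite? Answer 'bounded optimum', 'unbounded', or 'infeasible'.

Extreme points and C = -5p - 4q:
  (-19/25, 584/25) → C = -2241/25
  (182/25, 48/25) → C = -1102/25
  (48/25, -153/25) → C = 372/25
The feasible region has finitely many vertices and no improving ray; the minimum is -2241/25 at (-19/25, 584/25).

bounded optimum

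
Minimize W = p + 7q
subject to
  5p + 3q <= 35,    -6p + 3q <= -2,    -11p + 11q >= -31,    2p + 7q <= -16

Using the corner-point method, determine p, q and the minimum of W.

p = -71/33, q = -164/33, minimum W = -1219/33

The optimum lies where -6p + 3q = -2 and -11p + 11q = -31.
Solving simultaneously gives p = -71/33, q = -164/33.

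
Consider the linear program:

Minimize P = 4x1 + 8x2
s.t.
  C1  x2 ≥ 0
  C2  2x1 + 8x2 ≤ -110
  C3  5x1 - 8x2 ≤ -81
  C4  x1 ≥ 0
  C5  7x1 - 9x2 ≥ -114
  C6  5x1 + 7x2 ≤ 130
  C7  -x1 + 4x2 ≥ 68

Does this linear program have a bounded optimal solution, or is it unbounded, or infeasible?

The boundaries 5x1 + 7x2 = 130 and -x1 + 4x2 = 68 meet at (44/27, 470/27), but that point violates 2x1 + 8x2 ≤ -110. Every candidate vertex is excluded by some other constraint, so the feasible region is empty.

infeasible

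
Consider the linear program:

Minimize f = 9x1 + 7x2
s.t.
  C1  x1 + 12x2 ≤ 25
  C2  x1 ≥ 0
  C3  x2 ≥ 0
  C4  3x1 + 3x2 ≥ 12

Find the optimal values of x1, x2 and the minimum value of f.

x1 = 23/11, x2 = 21/11, minimum f = 354/11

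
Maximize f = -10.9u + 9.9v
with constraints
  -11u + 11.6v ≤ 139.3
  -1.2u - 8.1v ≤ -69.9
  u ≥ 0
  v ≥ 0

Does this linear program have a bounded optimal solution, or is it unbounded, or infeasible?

bounded optimum

Extreme points and f = -10.9u + 9.9v:
  (0, 1393/116) → f = 137907/1160
  (0, 233/27) → f = 2563/30
  (58.25, 0) → f = -634.925
The feasible region has finitely many vertices and no improving ray; the maximum is 137907/1160 at (0, 1393/116).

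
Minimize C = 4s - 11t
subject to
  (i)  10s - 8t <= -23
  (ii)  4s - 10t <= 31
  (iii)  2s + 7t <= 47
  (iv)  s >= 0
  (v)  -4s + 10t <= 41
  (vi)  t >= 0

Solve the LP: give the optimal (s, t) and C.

s = 49/34, t = 159/34, minimum C = -1553/34

Extreme points and C = 4s - 11t:
  (0, 23/8) → C = -253/8
  (49/34, 159/34) → C = -1553/34
  (0, 41/10) → C = -451/10

At the optimal vertex, 10s - 8t = -23 and -4s + 10t = 41.
Solving simultaneously gives s = 49/34, t = 159/34.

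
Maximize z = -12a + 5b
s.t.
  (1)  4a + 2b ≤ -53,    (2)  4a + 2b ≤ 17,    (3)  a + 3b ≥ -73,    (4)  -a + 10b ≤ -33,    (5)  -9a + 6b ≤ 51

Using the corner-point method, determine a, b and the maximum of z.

Extreme points and z = -12a + 5b:
  (-13/10, -239/10) → z = -1039/10
  (-10, -13/2) → z = 175/2
  (-197/11, -202/11) → z = 1354/11

The optimum lies where a + 3b = -73 and -9a + 6b = 51.
Solving simultaneously gives a = -197/11, b = -202/11.

a = -197/11, b = -202/11, maximum z = 1354/11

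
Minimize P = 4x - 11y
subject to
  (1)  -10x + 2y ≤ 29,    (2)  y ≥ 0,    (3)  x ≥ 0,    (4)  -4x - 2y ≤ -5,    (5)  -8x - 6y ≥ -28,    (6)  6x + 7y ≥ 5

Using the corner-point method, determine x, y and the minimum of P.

x = 0, y = 14/3, minimum P = -154/3

Vertices and P = 4x - 11y:
  (5/4, 0) → P = 5
  (7/2, 0) → P = 14
  (0, 5/2) → P = -55/2
  (0, 14/3) → P = -154/3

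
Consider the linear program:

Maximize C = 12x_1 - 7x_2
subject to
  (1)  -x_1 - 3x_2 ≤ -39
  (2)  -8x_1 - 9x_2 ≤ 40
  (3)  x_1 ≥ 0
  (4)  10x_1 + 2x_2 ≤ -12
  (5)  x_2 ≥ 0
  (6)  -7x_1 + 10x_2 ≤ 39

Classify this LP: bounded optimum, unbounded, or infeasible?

infeasible

The boundaries -x_1 - 3x_2 = -39 and x_2 = 0 meet at (39, 0), but that point violates 10x_1 + 2x_2 ≤ -12. Every candidate vertex is excluded by some other constraint, so the feasible region is empty.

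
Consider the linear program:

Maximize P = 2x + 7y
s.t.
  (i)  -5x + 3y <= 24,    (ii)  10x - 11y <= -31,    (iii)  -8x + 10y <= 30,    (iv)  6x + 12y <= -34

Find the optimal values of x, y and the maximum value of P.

Vertices and P = 2x + 7y:
  (-171/25, -17/5) → P = -937/25
  (-75/13, -21/13) → P = -297/13
  (-373/93, -77/93) → P = -1285/93
  (-175/39, -23/39) → P = -511/39

The optimum lies where -8x + 10y = 30 and 6x + 12y = -34.
Solving simultaneously gives x = -175/39, y = -23/39.

x = -175/39, y = -23/39, maximum P = -511/39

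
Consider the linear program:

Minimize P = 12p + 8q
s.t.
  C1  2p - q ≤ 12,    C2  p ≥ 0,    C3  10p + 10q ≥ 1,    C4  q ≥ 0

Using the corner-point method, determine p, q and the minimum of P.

The feasible region is unbounded (it extends along (0, 1), (1, 2)), but P strictly increases along every unbounded feasible direction, so there is no improving ray and the minimum is attained at a vertex.

At the optimal vertex, p = 0 and 10p + 10q = 1.
Solving simultaneously gives p = 0, q = 1/10.

p = 0, q = 1/10, minimum P = 4/5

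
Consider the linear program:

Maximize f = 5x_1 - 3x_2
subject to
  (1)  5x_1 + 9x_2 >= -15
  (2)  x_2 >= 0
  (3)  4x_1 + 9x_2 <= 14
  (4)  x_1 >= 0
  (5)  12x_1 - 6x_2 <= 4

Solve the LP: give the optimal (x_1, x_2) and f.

x_1 = 1/3, x_2 = 0, maximum f = 5/3

Extreme points and f = 5x_1 - 3x_2:
  (0, 0) → f = 0
  (1/3, 0) → f = 5/3
  (0, 14/9) → f = -14/3
  (10/11, 38/33) → f = 12/11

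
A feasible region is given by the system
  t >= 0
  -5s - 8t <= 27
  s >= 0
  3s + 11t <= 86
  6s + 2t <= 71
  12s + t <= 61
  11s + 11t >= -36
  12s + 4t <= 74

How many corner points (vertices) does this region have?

5

Intersecting each pair of boundary lines and keeping only the points that satisfy every inequality leaves:
  (0, 0)
  (61/12, 0)
  (0, 86/11)
  (47/12, 27/4)
  (85/18, 13/3)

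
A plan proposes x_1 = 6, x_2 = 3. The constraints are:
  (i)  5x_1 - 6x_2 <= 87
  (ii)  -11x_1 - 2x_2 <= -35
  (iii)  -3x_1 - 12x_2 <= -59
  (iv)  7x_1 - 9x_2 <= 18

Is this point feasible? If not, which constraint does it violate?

Constraint (iii): -3x_1 - 12x_2 = -54, which is not ≤ -59. All other constraints are satisfied.

not feasible — violates (iii)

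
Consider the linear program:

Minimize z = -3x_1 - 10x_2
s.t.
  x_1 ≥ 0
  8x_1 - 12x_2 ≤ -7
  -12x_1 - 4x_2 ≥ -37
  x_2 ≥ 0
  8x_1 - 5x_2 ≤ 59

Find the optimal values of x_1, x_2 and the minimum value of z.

x_1 = 0, x_2 = 37/4, minimum z = -185/2

Extreme points and z = -3x_1 - 10x_2:
  (0, 7/12) → z = -35/6
  (0, 37/4) → z = -185/2
  (26/11, 95/44) → z = -631/22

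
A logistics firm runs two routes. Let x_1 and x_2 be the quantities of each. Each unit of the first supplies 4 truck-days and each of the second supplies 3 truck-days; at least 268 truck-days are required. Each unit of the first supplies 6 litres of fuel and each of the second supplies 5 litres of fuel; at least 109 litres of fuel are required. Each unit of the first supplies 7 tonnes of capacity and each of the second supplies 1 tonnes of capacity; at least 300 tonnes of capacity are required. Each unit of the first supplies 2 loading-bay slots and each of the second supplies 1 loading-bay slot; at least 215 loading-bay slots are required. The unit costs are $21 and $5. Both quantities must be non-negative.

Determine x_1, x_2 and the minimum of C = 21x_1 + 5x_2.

Feasible corners and C = 21x_1 + 5x_2:
  (0, 300) → C = 1500
  (215/2, 0) → C = 4515/2
  (17, 181) → C = 1262
The feasible region is unbounded (it extends along (0, 1), (1, 0)), but C strictly increases along every unbounded feasible direction, so there is no improving ray and the minimum is attained at a vertex.

x_1 = 17, x_2 = 181, minimum C = 1262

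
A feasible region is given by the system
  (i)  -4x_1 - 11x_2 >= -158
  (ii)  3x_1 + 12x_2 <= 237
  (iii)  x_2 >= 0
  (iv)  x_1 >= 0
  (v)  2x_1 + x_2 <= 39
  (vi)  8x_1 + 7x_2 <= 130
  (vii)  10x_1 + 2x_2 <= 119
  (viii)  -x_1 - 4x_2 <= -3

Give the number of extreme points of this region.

Intersecting each pair of boundary lines and keeping only the points that satisfy every inequality leaves:
  (0, 158/11)
  (27/5, 62/5)
  (119/10, 0)
  (3, 0)
  (0, 3/4)
  (191/18, 58/9)

6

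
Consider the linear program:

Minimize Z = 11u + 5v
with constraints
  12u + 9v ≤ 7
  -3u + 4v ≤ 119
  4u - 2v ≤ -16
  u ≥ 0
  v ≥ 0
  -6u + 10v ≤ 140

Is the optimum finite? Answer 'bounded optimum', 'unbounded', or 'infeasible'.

infeasible

The boundaries 12u + 9v = 7 and 4u - 2v = -16 meet at (-13/6, 11/3), but that point violates u ≥ 0. Every candidate vertex is excluded by some other constraint, so the feasible region is empty.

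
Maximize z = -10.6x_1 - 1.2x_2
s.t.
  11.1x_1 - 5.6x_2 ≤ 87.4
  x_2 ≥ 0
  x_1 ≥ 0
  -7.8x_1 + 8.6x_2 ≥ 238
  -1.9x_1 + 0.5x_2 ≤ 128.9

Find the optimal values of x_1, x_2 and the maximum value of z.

Vertices and z = -10.6x_1 - 1.2x_2:
  (104222/2589, 55392/863) → z = -6520822/12945
  (0, 1190/43) → z = -1428/43
  (0, 1289/5) → z = -7734/25
The feasible region is unbounded (it extends along (5, 19), (56, 111)), but z strictly decreases along every unbounded feasible direction, so there is no improving ray and the maximum is attained at a vertex.

The optimum lies where x_1 = 0 and -7.8x_1 + 8.6x_2 = 238.
Solving simultaneously gives x_1 = 0, x_2 = 1190/43.

x_1 = 0, x_2 = 1190/43, maximum z = -1428/43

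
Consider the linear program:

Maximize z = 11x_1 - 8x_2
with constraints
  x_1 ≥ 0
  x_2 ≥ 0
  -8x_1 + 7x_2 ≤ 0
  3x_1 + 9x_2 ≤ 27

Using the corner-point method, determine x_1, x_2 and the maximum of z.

Corner points and z = 11x_1 - 8x_2:
  (0, 0) → z = 0
  (9, 0) → z = 99
  (63/31, 72/31) → z = 117/31

The optimum lies where x_2 = 0 and 3x_1 + 9x_2 = 27.
Solving simultaneously gives x_1 = 9, x_2 = 0.

x_1 = 9, x_2 = 0, maximum z = 99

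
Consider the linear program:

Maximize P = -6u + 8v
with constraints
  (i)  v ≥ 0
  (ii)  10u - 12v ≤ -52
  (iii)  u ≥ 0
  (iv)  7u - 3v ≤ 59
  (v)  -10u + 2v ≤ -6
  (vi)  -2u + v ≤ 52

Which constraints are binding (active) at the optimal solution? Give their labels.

(iv) and (vi)

Corner points and P = -6u + 8v:
  (16, 53/3) → P = 136/3
  (44/25, 29/5) → P = 896/25
  (215, 482) → P = 2566
  (55/3, 266/3) → P = 1798/3

The maximum is at (215, 482). Substituting into each constraint, equality holds for (iv) and (vi); the remaining constraints have slack.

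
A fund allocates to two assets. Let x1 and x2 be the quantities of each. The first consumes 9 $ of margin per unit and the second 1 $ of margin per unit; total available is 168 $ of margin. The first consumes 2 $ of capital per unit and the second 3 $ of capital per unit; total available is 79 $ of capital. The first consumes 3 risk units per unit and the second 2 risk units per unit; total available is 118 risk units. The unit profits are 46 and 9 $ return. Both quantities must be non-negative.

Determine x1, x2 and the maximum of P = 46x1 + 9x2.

x1 = 17, x2 = 15, maximum P = 917

Vertices and P = 46x1 + 9x2:
  (0, 0) → P = 0
  (0, 79/3) → P = 237
  (56/3, 0) → P = 2576/3
  (17, 15) → P = 917

The binding constraints are 9x1 + x2 = 168 and 2x1 + 3x2 = 79.
Solving simultaneously gives x1 = 17, x2 = 15.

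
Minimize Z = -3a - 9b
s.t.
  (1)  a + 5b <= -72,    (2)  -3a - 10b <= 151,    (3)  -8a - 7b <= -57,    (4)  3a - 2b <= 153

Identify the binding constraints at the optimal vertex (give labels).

(1) and (4)

Corner points and Z = -3a - 9b:
  (263/11, -211/11) → Z = 1110/11
  (621/17, -369/17) → Z = 1458/17
  (1627/59, -1379/59) → Z = 7530/59
  (307/9, -76/3) → Z = 377/3

The minimum is at (621/17, -369/17). Substituting into each constraint, equality holds for (1) and (4); the remaining constraints have slack.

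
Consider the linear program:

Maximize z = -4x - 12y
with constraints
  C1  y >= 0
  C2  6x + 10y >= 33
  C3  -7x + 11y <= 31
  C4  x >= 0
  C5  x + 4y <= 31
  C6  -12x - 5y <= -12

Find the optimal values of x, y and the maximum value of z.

Corner points and z = -4x - 12y:
  (11/2, 0) → z = -22
  (31, 0) → z = -124
  (53/136, 417/136) → z = -652/17
  (217/39, 248/39) → z = -3844/39

x = 11/2, y = 0, maximum z = -22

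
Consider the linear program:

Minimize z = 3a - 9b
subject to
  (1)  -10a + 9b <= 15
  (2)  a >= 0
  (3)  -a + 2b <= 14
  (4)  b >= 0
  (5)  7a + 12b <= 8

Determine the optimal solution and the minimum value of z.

Feasible corners and z = 3a - 9b:
  (0, 0) → z = 0
  (0, 2/3) → z = -6
  (8/7, 0) → z = 24/7

The optimum lies where a = 0 and 7a + 12b = 8.
Solving simultaneously gives a = 0, b = 2/3.

a = 0, b = 2/3, minimum z = -6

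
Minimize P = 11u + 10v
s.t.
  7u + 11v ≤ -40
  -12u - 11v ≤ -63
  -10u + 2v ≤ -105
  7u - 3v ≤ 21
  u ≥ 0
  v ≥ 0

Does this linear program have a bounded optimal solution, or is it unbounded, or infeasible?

The boundaries -10u + 2v = -105 and 7u - 3v = 21 meet at (273/16, 525/16), but that point violates 7u + 11v ≤ -40. Every candidate vertex is excluded by some other constraint, so the feasible region is empty.

infeasible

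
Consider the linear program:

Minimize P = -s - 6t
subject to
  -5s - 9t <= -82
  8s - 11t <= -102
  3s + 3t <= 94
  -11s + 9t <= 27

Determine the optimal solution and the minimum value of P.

s = 51/4, t = 223/12, minimum P = -497/4

Corner points and P = -s - 6t:
  (728/57, 1058/57) → P = -7076/57
  (621/49, 906/49) → P = -6057/49
  (51/4, 223/12) → P = -497/4

At the optimal vertex, 3s + 3t = 94 and -11s + 9t = 27.
Solving simultaneously gives s = 51/4, t = 223/12.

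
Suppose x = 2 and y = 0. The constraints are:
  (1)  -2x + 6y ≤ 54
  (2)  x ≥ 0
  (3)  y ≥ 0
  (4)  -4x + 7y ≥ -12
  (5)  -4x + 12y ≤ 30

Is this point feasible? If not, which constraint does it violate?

(1): -4 ≤ 54 ✓
(2): 2 ≥ 0 ✓
(3): 0 ≥ 0 ✓
(4): -8 ≥ -12 ✓
(5): -8 ≤ 30 ✓

feasible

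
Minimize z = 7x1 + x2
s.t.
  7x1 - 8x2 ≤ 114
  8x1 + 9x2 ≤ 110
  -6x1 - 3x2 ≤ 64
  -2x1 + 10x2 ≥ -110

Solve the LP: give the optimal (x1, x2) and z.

x1 = -151/5, x2 = 586/15, minimum z = -517/3

Vertices and z = 7x1 + x2:
  (1906/127, -142/127) → z = 13200/127
  (130/27, -271/27) → z = 71/3
  (-151/5, 586/15) → z = -517/3
  (-155/33, -394/33) → z = -493/11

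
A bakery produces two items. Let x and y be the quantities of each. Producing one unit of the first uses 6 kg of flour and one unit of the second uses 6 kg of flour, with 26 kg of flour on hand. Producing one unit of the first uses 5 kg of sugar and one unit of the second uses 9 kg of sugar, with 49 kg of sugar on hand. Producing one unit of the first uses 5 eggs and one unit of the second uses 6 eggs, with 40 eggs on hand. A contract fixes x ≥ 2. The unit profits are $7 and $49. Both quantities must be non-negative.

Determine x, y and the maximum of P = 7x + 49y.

x = 2, y = 7/3, maximum P = 385/3

Vertices and P = 7x + 49y:
  (13/3, 0) → P = 91/3
  (2, 0) → P = 14
  (2, 7/3) → P = 385/3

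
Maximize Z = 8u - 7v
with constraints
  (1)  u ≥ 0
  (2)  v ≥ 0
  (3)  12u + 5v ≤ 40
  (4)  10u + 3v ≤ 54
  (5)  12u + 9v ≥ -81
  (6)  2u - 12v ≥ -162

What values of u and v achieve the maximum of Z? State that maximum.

u = 10/3, v = 0, maximum Z = 80/3

Corner points and Z = 8u - 7v:
  (0, 0) → Z = 0
  (0, 8) → Z = -56
  (10/3, 0) → Z = 80/3

The binding constraints are v = 0 and 12u + 5v = 40.
Solving simultaneously gives u = 10/3, v = 0.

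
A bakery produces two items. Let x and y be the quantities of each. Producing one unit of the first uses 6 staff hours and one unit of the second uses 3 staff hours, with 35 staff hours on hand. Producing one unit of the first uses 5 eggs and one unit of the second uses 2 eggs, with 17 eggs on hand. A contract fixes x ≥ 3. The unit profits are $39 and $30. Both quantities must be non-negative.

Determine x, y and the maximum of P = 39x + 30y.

Vertices and P = 39x + 30y:
  (17/5, 0) → P = 663/5
  (3, 0) → P = 117
  (3, 1) → P = 147

At the optimal vertex, 5x + 2y = 17 and x = 3.
Solving simultaneously gives x = 3, y = 1.

x = 3, y = 1, maximum P = 147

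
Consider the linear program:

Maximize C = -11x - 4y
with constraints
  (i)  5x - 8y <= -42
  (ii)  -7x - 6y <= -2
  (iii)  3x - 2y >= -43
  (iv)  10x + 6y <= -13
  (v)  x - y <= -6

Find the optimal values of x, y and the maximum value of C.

x = -127/16, y = 307/32, maximum C = 783/16

Extreme points and C = -11x - 4y:
  (-127/16, 307/32) → C = 783/16
  (-5, 37/6) → C = 91/3
  (-142/19, 391/38) → C = 780/19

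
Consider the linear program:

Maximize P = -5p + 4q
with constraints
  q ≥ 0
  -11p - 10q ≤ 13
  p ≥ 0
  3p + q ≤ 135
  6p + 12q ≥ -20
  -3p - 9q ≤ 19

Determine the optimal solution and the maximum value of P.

p = 0, q = 135, maximum P = 540

Extreme points and P = -5p + 4q:
  (0, 0) → P = 0
  (45, 0) → P = -225
  (0, 135) → P = 540

At the optimal vertex, p = 0 and 3p + q = 135.
Solving simultaneously gives p = 0, q = 135.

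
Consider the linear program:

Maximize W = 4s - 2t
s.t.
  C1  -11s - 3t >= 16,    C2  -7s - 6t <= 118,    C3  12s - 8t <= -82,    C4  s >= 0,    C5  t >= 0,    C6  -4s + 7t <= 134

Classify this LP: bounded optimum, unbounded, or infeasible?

infeasible

The boundaries -11s - 3t = 16 and 12s - 8t = -82 meet at (-187/62, 355/62), but that point violates s ≥ 0. Every candidate vertex is excluded by some other constraint, so the feasible region is empty.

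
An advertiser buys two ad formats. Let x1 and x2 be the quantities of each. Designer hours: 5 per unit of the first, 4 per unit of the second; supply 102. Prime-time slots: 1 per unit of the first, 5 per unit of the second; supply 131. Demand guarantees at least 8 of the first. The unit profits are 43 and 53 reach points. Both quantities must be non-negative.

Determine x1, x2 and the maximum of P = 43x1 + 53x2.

The binding constraints are 5x1 + 4x2 = 102 and x1 = 8.
Solving simultaneously gives x1 = 8, x2 = 31/2.

x1 = 8, x2 = 31/2, maximum P = 2331/2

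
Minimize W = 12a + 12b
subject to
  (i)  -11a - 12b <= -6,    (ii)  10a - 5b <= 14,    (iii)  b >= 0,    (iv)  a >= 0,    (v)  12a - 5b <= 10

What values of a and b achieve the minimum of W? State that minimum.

Feasible corners and W = 12a + 12b:
  (6/11, 0) → W = 72/11
  (0, 1/2) → W = 6
  (5/6, 0) → W = 10
The feasible region is unbounded (it extends along (0, 1), (5, 12)), but W strictly increases along every unbounded feasible direction, so there is no improving ray and the minimum is attained at a vertex.

The binding constraints are -11a - 12b = -6 and a = 0.
Solving simultaneously gives a = 0, b = 1/2.

a = 0, b = 1/2, minimum W = 6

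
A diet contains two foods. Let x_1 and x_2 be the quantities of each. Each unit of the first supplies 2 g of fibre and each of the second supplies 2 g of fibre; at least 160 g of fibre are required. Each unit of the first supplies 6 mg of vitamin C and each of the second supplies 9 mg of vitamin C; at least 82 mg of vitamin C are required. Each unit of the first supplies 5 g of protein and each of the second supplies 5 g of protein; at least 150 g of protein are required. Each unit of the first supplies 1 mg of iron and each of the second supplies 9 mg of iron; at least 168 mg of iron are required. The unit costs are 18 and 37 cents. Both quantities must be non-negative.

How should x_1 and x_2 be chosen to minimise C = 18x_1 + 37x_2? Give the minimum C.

x_1 = 69, x_2 = 11, minimum C = 1649

Feasible corners and C = 18x_1 + 37x_2:
  (0, 80) → C = 2960
  (168, 0) → C = 3024
  (69, 11) → C = 1649
The feasible region is unbounded (it extends along (0, 1), (1, 0)), but C strictly increases along every unbounded feasible direction, so there is no improving ray and the minimum is attained at a vertex.

The optimum lies where 2x_1 + 2x_2 = 160 and x_1 + 9x_2 = 168.
Solving simultaneously gives x_1 = 69, x_2 = 11.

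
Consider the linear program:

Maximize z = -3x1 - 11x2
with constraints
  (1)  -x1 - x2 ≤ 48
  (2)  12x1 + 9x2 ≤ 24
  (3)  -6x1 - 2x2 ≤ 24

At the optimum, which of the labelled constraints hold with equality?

Vertices and z = -3x1 - 11x2:
  (152, -200) → z = 1744
  (18, -66) → z = 672
  (-44/5, 72/5) → z = -132

The maximum is at (152, -200). Substituting into each constraint, equality holds for (1) and (2); the remaining constraints have slack.

(1) and (2)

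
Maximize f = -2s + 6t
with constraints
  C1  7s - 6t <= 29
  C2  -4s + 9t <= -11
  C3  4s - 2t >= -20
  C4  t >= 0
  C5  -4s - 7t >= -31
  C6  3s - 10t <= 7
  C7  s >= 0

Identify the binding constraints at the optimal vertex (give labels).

Corner points and f = -2s + 6t:
  (5, 1) → f = -4
  (62/13, 19/26) → f = -67/13
  (47/13, 5/13) → f = -64/13

The maximum is at (5, 1). Substituting into each constraint, equality holds for C1 and C2; the remaining constraints have slack.

C1 and C2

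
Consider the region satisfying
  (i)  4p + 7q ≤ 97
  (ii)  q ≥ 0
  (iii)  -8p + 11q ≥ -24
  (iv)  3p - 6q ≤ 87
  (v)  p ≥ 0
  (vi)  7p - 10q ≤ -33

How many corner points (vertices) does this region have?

Pairwise boundary intersections that survive every other constraint:
  (0, 97/7)
  (739/89, 811/89)
  (0, 33/10)

3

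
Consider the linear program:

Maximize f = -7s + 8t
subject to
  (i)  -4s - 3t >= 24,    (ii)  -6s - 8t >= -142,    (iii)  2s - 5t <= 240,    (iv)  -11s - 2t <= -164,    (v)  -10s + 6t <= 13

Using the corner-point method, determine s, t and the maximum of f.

s = 108/5, t = -184/5, maximum f = -2228/5

Feasible corners and f = -7s + 8t:
  (300/13, -504/13) → f = -6132/13
  (108/5, -184/5) → f = -2228/5
  (1300/59, -2312/59) → f = -27596/59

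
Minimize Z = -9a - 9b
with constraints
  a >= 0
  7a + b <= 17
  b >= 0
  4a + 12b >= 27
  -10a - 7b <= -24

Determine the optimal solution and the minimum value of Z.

a = 0, b = 17, minimum Z = -153

The binding constraints are a = 0 and 7a + b = 17.
Solving simultaneously gives a = 0, b = 17.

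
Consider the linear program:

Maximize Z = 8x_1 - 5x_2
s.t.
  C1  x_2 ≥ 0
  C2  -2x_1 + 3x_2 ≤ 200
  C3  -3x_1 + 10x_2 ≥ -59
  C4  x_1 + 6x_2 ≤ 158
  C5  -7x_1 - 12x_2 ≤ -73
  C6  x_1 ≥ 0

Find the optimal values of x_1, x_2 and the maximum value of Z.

x_1 = 967/14, x_2 = 415/28, maximum Z = 13397/28

Feasible corners and Z = 8x_1 - 5x_2:
  (59/3, 0) → Z = 472/3
  (73/7, 0) → Z = 584/7
  (967/14, 415/28) → Z = 13397/28
  (0, 79/3) → Z = -395/3
  (0, 73/12) → Z = -365/12

The optimum lies where -3x_1 + 10x_2 = -59 and x_1 + 6x_2 = 158.
Solving simultaneously gives x_1 = 967/14, x_2 = 415/28.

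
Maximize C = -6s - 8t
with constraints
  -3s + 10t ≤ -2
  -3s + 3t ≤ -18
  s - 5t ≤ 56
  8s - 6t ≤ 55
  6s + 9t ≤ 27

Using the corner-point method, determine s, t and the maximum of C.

s = -13/2, t = -25/2, maximum C = 139

Extreme points and C = -6s - 8t:
  (-13/2, -25/2) → C = 139
  (27/5, -3/5) → C = -138/5
  (-61/34, -393/34) → C = 1755/17
  (73/12, -19/18) → C = -505/18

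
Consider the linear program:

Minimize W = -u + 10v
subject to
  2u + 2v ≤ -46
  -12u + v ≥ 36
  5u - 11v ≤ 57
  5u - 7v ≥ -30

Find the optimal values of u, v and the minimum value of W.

u = -729/20, v = -87/4, minimum W = -3621/20

Extreme points and W = -u + 10v:
  (-49/4, -43/4) → W = -381/4
  (-191/12, -85/12) → W = -659/12
  (-729/20, -87/4) → W = -3621/20

The binding constraints are 5u - 11v = 57 and 5u - 7v = -30.
Solving simultaneously gives u = -729/20, v = -87/4.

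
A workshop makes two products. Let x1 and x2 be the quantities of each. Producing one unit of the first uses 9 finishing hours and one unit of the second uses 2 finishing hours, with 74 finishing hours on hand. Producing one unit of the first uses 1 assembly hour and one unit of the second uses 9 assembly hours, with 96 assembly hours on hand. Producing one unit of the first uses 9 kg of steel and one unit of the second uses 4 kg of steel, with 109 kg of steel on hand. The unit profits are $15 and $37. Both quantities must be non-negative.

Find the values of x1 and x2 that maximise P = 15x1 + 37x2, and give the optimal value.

x1 = 6, x2 = 10, maximum P = 460

Vertices and P = 15x1 + 37x2:
  (0, 0) → P = 0
  (0, 32/3) → P = 1184/3
  (74/9, 0) → P = 370/3
  (6, 10) → P = 460

The optimum lies where 9x1 + 2x2 = 74 and x1 + 9x2 = 96.
Solving simultaneously gives x1 = 6, x2 = 10.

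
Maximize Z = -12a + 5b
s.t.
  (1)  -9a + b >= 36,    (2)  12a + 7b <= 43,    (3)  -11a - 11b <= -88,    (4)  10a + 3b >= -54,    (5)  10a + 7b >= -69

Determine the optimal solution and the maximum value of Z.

a = -507/34, b = 539/17, maximum Z = 5737/17

Corner points and Z = -12a + 5b:
  (-209/75, 273/25) → Z = 2201/25
  (-14/5, 54/5) → Z = 438/5
  (-507/34, 539/17) → Z = 5737/17
  (-78/7, 134/7) → Z = 1606/7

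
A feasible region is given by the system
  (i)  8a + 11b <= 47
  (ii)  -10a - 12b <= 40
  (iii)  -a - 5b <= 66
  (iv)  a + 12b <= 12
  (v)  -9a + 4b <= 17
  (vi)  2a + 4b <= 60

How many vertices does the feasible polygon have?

5

Intersecting each pair of boundary lines and keeping only the points that satisfy every inequality leaves:
  (961/29, -575/29)
  (432/85, 49/85)
  (296/19, -310/19)
  (-91/37, -95/74)
  (-39/28, 125/112)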